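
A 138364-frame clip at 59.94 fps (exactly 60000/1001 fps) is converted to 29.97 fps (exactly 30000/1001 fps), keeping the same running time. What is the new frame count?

Target frames = source frames × (target rate / source rate) = 138364 × (30000/1001)/(60000/1001) = 138364 × 1/2 = 69182.

69182 frames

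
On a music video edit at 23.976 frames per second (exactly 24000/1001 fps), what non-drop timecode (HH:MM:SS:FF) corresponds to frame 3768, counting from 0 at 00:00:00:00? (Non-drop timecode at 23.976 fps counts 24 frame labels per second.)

3768 ÷ 24 = 157 full seconds, remainder 0 frames.
157 s = 0 h 2 min 37 s.
Timecode: 00:02:37:00.

00:02:37:00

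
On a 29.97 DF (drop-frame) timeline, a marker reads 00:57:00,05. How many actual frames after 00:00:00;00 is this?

102501

Complete 10-minute blocks: 5, each 17982 frames → 89910.
Remaining 7 whole minutes in the current block: 1800 + 6 × 1798 = 12588 frames.
Within the current minute: 0 × 30 + 5 − 2 = 3 (labels ;00/;01 skipped at this minute). Total = 89910 + 12588 + 3 = 102501.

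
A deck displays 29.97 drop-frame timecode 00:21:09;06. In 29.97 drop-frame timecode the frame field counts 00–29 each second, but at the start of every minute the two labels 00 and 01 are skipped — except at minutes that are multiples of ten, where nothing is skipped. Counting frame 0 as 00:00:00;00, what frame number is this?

As if non-drop at 30 labels/s: (0 × 3600 + 21 × 60 + 9) × 30 + 6 = 38076.
Minute boundaries passed: 21; those not divisible by 10: 21 − 2 = 19; dropped labels = 2 × 19 = 38.
Actual frame index = 38076 − 38 = 38038.

38038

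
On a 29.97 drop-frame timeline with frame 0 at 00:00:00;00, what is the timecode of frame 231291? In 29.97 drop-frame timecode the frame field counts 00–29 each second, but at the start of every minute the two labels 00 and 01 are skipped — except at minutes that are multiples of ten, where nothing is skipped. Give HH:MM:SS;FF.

Each 10-minute DF block holds 10 × 60 × 30 − 9 × 2 = 17982 frames. 231291 ÷ 17982 → 12 full blocks, remainder 15507.
Within the partial block the first minute is 1800 frames and each further minute 1798, so 8 further minute boundaries passed. Total skipped labels = 18 × 12 + 2 × 8 = 232.
Non-drop label index = 231291 + 232 = 231523; at 30 labels/s that is 02:08:37:13, i.e. DF 02:08:37;13.

02:08:37;13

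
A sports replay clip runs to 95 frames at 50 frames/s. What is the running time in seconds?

1.9 seconds

Running time = 95 / (50) = 1.9 s.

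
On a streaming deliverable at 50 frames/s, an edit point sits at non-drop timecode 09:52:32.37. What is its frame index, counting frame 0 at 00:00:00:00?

Total seconds to the label: (9 × 3600 + 52 × 60 + 32) = 35552.
Frame index = 35552 × 50 + 37 = 1777637.

1777637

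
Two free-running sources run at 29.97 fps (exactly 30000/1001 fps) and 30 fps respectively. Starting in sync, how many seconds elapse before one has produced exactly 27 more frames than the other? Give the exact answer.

900.9 seconds

The gap grows by |30 − 30000/1001| = 30/1001 frames per second.
Time for a 27-frame gap: 27 ÷ (30/1001) = 900.9 s.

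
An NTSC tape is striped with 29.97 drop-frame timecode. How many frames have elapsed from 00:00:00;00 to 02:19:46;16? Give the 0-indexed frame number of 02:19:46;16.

As if non-drop at 30 labels/s: (2 × 3600 + 19 × 60 + 46) × 30 + 16 = 251596.
Minute boundaries passed: 139; those not divisible by 10: 139 − 13 = 126; dropped labels = 2 × 126 = 252.
Actual frame index = 251596 − 252 = 251344.

251344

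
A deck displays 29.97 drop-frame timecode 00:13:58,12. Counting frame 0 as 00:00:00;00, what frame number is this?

25128

As if non-drop at 30 labels/s: (0 × 3600 + 13 × 60 + 58) × 30 + 12 = 25152.
Minute boundaries passed: 13; those not divisible by 10: 13 − 1 = 12; dropped labels = 2 × 12 = 24.
Actual frame index = 25152 − 24 = 25128.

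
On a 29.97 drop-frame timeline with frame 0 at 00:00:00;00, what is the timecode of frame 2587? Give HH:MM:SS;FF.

Each 10-minute DF block holds 10 × 60 × 30 − 9 × 2 = 17982 frames. 2587 ÷ 17982 → 0 full blocks, remainder 2587.
Within the partial block the first minute is 1800 frames and each further minute 1798, so 1 further minute boundary passed. Total skipped labels = 18 × 0 + 2 × 1 = 2.
Non-drop label index = 2587 + 2 = 2589; at 30 labels/s that is 00:01:26:09, i.e. DF 00:01:26;09.

00:01:26;09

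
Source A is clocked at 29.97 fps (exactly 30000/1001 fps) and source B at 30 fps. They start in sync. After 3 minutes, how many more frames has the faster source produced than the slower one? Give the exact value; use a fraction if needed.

3 min = 180 s.
A emits 30000/1001 × 180 = 5400000/1001 frames; B emits 30 × 180 = 5400.
Difference = 5400/1001 frames (≈ 5.3946); B is ahead of A.

5400/1001 frames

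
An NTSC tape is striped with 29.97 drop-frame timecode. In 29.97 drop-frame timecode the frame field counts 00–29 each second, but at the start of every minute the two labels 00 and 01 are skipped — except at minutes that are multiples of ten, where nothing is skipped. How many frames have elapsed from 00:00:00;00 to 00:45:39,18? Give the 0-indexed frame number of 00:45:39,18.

Complete 10-minute blocks: 4, each 17982 frames → 71928.
Remaining 5 whole minutes in the current block: 1800 + 4 × 1798 = 8992 frames.
Within the current minute: 39 × 30 + 18 − 2 = 1186 (labels ;00/;01 skipped at this minute). Total = 71928 + 8992 + 1186 = 82106.

82106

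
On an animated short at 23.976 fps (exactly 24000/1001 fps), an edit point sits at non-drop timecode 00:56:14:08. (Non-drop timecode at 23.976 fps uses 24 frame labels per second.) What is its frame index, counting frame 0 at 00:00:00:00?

Total seconds to the label: (0 × 3600 + 56 × 60 + 14) = 3374.
Frame index = 3374 × 24 + 8 = 80984.

frame 80984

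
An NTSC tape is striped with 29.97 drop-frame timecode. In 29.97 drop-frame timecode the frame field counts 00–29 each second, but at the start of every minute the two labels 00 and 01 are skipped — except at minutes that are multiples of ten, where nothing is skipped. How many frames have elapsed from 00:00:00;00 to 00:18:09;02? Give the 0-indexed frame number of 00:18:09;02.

As if non-drop at 30 labels/s: (0 × 3600 + 18 × 60 + 9) × 30 + 2 = 32672.
Minute boundaries passed: 18; those not divisible by 10: 18 − 1 = 17; dropped labels = 2 × 17 = 34.
Actual frame index = 32672 − 34 = 32638.

32638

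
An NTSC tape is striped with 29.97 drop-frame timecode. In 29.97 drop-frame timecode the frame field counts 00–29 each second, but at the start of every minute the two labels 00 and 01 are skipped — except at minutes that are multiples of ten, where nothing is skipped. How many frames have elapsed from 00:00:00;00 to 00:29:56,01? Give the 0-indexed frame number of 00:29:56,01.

Complete 10-minute blocks: 2, each 17982 frames → 35964.
Remaining 9 whole minutes in the current block: 1800 + 8 × 1798 = 16184 frames.
Within the current minute: 56 × 30 + 1 − 2 = 1679 (labels ;00/;01 skipped at this minute). Total = 35964 + 16184 + 1679 = 53827.

53827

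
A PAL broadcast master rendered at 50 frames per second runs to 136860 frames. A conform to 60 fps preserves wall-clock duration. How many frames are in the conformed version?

164232 frames

Target frames = source frames × (target rate / source rate) = 136860 × (60)/(50) = 136860 × 6/5 = 164232.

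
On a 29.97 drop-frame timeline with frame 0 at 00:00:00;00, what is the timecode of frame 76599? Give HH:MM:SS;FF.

00:42:35;25

Each 10-minute DF block holds 10 × 60 × 30 − 9 × 2 = 17982 frames. 76599 ÷ 17982 → 4 full blocks, remainder 4671.
Within the partial block the first minute is 1800 frames and each further minute 1798, so 2 further minute boundaries passed. Total skipped labels = 18 × 4 + 2 × 2 = 76.
Non-drop label index = 76599 + 76 = 76675; at 30 labels/s that is 00:42:35:25, i.e. DF 00:42:35;25.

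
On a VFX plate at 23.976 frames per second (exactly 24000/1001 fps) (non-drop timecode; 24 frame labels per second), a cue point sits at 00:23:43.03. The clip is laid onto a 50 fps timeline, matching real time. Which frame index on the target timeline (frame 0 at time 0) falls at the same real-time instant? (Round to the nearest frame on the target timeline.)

frame 71227

Source frame index: (0×3600 + 23×60 + 43) × 24 + 3 = 34155.
Real time: 34155 / (24000/1001) = 2279277/1600 s.
Target frame: (2279277/1600) × (50) = 2279277/32 ≈ 71227.406 → 71227.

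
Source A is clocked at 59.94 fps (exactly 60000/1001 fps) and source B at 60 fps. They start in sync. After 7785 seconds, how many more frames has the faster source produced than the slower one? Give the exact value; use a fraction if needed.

A emits 60000/1001 × 7785 = 467100000/1001 frames; B emits 60 × 7785 = 467100.
Difference = 467100/1001 frames (≈ 466.6334); B is ahead of A.

467100/1001 frames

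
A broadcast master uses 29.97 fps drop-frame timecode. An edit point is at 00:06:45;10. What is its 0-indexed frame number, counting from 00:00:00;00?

12148

Complete 10-minute blocks: 0, each 17982 frames → 0.
Remaining 6 whole minutes in the current block: 1800 + 5 × 1798 = 10790 frames.
Within the current minute: 45 × 30 + 10 − 2 = 1358 (labels ;00/;01 skipped at this minute). Total = 0 + 10790 + 1358 = 12148.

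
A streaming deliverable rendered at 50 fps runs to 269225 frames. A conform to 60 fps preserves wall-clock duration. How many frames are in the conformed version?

Target frames = source frames × (target rate / source rate) = 269225 × (60)/(50) = 269225 × 6/5 = 323070.

323070 frames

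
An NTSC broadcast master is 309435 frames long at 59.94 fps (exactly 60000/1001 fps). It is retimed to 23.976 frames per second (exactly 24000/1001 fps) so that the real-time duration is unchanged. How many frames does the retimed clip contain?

123774 frames

Frames at target rate = 309435 × (24000/1001) / (60000/1001) = 123774.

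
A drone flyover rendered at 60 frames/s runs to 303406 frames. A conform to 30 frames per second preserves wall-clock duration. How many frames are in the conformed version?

Target frames = source frames × (target rate / source rate) = 303406 × (30)/(60) = 303406 × 1/2 = 151703.

151703 frames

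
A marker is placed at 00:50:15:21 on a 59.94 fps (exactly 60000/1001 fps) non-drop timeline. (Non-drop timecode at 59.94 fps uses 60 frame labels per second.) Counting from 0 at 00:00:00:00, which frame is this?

Total seconds to the label: (0 × 3600 + 50 × 60 + 15) = 3015.
Frame index = 3015 × 60 + 21 = 180921.

frame 180921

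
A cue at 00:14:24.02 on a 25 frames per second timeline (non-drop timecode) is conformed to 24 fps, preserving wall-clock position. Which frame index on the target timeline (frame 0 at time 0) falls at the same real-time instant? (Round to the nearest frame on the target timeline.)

frame 20738

Source frame index: (0×3600 + 14×60 + 24) × 25 + 2 = 21602.
Real time: 21602 / (25) = 21602/25 s.
Target frame: (21602/25) × (24) = 518448/25 ≈ 20737.920 → 20738.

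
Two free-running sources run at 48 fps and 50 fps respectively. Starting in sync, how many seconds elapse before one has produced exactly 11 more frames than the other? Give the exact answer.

The gap grows by |50 − 48| = 2 frames per second.
Time for a 11-frame gap: 11 ÷ (2) = 5.5 s.

5.5 seconds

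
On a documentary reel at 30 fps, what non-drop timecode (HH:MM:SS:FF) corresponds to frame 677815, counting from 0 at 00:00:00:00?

677815 ÷ 30 = 22593 full seconds, remainder 25 frames.
22593 s = 6 h 16 min 33 s.
Timecode: 06:16:33:25.

06:16:33:25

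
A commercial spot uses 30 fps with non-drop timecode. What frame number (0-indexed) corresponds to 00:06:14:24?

frame 11244

Total seconds to the label: (0 × 3600 + 6 × 60 + 14) = 374.
Frame index = 374 × 30 + 24 = 11244.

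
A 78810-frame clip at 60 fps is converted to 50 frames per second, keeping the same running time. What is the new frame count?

Target frames = source frames × (target rate / source rate) = 78810 × (50)/(60) = 78810 × 5/6 = 65675.

65675 frames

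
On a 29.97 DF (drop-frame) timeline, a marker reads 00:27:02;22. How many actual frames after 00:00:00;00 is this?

48632

Complete 10-minute blocks: 2, each 17982 frames → 35964.
Remaining 7 whole minutes in the current block: 1800 + 6 × 1798 = 12588 frames.
Within the current minute: 2 × 30 + 22 − 2 = 80 (labels ;00/;01 skipped at this minute). Total = 35964 + 12588 + 80 = 48632.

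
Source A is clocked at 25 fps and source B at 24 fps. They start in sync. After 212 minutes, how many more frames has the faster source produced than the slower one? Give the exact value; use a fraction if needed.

212 min = 12720 s.
A emits 25 × 12720 = 318000 frames; B emits 24 × 12720 = 305280.
Difference = 12720 frames; B is behind A.

12720 frames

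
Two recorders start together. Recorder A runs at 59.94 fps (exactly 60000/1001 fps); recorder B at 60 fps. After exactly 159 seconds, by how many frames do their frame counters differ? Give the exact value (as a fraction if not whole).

A emits 60000/1001 × 159 = 9540000/1001 frames; B emits 60 × 159 = 9540.
Difference = 9540/1001 frames (≈ 9.5305); B is ahead of A.

9540/1001 frames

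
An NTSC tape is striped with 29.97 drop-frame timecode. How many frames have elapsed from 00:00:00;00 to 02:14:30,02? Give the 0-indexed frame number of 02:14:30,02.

241860

Complete 10-minute blocks: 13, each 17982 frames → 233766.
Remaining 4 whole minutes in the current block: 1800 + 3 × 1798 = 7194 frames.
Within the current minute: 30 × 30 + 2 − 2 = 900 (labels ;00/;01 skipped at this minute). Total = 233766 + 7194 + 900 = 241860.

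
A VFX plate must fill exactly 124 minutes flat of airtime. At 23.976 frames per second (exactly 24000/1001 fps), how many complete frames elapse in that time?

178381 frames

124 min = 7440 s.
Frames = 7440 × 24000/1001 = 178560000/1001 ≈ 178381.6184.
Complete frames: 178381.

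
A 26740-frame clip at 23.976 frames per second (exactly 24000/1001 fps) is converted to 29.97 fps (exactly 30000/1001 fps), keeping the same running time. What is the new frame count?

33425 frames

Target frames = source frames × (target rate / source rate) = 26740 × (30000/1001)/(24000/1001) = 26740 × 5/4 = 33425.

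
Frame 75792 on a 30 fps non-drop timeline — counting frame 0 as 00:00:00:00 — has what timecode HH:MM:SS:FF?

00:42:06:12

75792 ÷ 30 = 2526 full seconds, remainder 12 frames.
2526 s = 0 h 42 min 6 s.
Timecode: 00:42:06:12.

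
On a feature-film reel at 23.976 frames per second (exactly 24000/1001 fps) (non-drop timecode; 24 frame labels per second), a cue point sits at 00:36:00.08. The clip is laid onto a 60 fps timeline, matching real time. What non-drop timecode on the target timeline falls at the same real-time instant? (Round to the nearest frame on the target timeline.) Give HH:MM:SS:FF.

Source frame index: (0×3600 + 36×60 + 0) × 24 + 8 = 51848.
Real time: 51848 / (24000/1001) = 6487481/3000 s.
Target frame: (6487481/3000) × (60) = 6487481/50 ≈ 129749.620 → 129750.
At 60 labels/s: frame 129750 → 00:36:02:30.

00:36:02:30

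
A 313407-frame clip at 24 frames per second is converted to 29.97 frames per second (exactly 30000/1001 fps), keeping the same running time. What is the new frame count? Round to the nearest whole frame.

391367 frames

Frames at target rate = 313407 × (30000/1001) / (24) = 391758750/1001 ≈ 391367.383.
Nearest whole frame: 391367.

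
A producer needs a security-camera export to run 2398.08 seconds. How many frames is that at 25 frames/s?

Frames = 2398.08 × 25 = 59952.

59952 frames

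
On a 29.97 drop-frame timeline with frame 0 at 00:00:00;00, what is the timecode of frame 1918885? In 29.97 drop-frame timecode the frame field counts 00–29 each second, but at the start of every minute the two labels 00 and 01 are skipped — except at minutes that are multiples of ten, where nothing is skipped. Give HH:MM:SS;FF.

17:47:06;27

Ten DF minutes hold 17982 frames, so frame 1918885 lies in block 106 (frames 1906092–1924073) with 12793 frames into that block.
The block's first minute is 1800 frames and the rest 1798 each; 12793 frames reaches minute 7, so 106 × 18 + 7 × 2 = 1922 labels have been skipped so far.
Adding those back, label number 1918885 + 1922 = 1920807 at 30 labels/s is 64026 s + 27 f = 17 h 47 min 6 s frame 27, i.e. 17:47:06;27.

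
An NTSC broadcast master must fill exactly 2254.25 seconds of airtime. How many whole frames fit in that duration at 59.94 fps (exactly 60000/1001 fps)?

135119 frames

Frames = 2254.25 × 60000/1001 = 135255000/1001 ≈ 135119.8801.
Complete frames: 135119.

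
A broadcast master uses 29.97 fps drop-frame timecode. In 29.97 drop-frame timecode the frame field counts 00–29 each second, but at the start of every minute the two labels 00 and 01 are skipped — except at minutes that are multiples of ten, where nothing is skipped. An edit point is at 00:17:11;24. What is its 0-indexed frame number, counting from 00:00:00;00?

As if non-drop at 30 labels/s: (0 × 3600 + 17 × 60 + 11) × 30 + 24 = 30954.
Minute boundaries passed: 17; those not divisible by 10: 17 − 1 = 16; dropped labels = 2 × 16 = 32.
Actual frame index = 30954 − 32 = 30922.

30922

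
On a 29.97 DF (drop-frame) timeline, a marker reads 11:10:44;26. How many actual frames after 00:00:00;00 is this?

1206140

Complete 10-minute blocks: 67, each 17982 frames → 1204794.
Remaining 0 whole minutes in the current block: 0 frames.
Within the current minute: 44 × 30 + 26 = 1346. Total = 1204794 + 0 + 1346 = 1206140.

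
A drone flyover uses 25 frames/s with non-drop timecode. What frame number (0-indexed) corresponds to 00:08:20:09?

12509

Total seconds to the label: (0 × 3600 + 8 × 60 + 20) = 500.
Frame index = 500 × 25 + 9 = 12509.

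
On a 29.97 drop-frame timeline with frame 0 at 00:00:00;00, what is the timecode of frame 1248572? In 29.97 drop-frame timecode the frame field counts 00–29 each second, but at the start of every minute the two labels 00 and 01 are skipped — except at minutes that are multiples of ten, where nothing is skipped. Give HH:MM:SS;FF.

11:34:20;22

Ten DF minutes hold 17982 frames, so frame 1248572 lies in block 69 (frames 1240758–1258739) with 7814 frames into that block.
The block's first minute is 1800 frames and the rest 1798 each; 7814 frames reaches minute 4, so 69 × 18 + 4 × 2 = 1250 labels have been skipped so far.
Adding those back, label number 1248572 + 1250 = 1249822 at 30 labels/s is 41660 s + 22 f = 11 h 34 min 20 s frame 22, i.e. 11:34:20;22.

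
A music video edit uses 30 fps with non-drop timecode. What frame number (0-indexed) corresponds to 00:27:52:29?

Total seconds to the label: (0 × 3600 + 27 × 60 + 52) = 1672.
Frame index = 1672 × 30 + 29 = 50189.

50189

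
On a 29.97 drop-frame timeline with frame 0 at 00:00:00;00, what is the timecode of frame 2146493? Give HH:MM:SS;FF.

Ten DF minutes hold 17982 frames, so frame 2146493 lies in block 119 (frames 2139858–2157839) with 6635 frames into that block.
The block's first minute is 1800 frames and the rest 1798 each; 6635 frames reaches minute 3, so 119 × 18 + 3 × 2 = 2148 labels have been skipped so far.
Adding those back, label number 2146493 + 2148 = 2148641 at 30 labels/s is 71621 s + 11 f = 19 h 53 min 41 s frame 11, i.e. 19:53:41;11.

19:53:41;11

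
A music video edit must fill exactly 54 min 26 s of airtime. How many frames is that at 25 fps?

54 min 26 s = 3266 s.
Frames = 3266 × 25 = 81650.

81650 frames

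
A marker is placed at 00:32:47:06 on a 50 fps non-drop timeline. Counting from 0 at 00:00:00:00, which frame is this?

frame 98356

Total seconds to the label: (0 × 3600 + 32 × 60 + 47) = 1967.
Frame index = 1967 × 50 + 6 = 98356.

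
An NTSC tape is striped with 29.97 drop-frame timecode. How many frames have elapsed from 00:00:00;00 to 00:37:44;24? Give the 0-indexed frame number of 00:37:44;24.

67876

Complete 10-minute blocks: 3, each 17982 frames → 53946.
Remaining 7 whole minutes in the current block: 1800 + 6 × 1798 = 12588 frames.
Within the current minute: 44 × 30 + 24 − 2 = 1342 (labels ;00/;01 skipped at this minute). Total = 53946 + 12588 + 1342 = 67876.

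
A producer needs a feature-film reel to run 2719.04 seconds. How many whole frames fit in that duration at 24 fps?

Frames = 2719.04 × 24 = 1631424/25 ≈ 65256.9600.
Complete frames: 65256.

65256 frames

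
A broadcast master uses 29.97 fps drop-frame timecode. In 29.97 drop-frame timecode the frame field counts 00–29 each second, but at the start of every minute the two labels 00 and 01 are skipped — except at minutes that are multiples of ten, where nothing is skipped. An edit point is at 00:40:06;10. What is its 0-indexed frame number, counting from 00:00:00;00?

72118

As if non-drop at 30 labels/s: (0 × 3600 + 40 × 60 + 6) × 30 + 10 = 72190.
Minute boundaries passed: 40; those not divisible by 10: 40 − 4 = 36; dropped labels = 2 × 36 = 72.
Actual frame index = 72190 − 72 = 72118.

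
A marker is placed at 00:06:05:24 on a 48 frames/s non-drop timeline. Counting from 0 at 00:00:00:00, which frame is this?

Total seconds to the label: (0 × 3600 + 6 × 60 + 5) = 365.
Frame index = 365 × 48 + 24 = 17544.

frame 17544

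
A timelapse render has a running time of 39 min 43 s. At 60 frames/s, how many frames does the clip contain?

142980 frames

39 min 43 s = 2383 s.
Frames = 2383 × 60 = 142980.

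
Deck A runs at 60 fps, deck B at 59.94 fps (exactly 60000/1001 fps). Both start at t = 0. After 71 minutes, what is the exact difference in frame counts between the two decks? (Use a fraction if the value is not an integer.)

255600/1001 frames

71 min = 4260 s.
A emits 60 × 4260 = 255600 frames; B emits 60000/1001 × 4260 = 255600000/1001.
Difference = 255600/1001 frames (≈ 255.3447); B is behind A.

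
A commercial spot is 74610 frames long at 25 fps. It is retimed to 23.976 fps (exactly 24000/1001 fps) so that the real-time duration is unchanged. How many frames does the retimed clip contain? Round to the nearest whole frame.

Frames at target rate = 74610 × (24000/1001) / (25) = 71625600/1001 ≈ 71554.046.
Nearest whole frame: 71554.

71554 frames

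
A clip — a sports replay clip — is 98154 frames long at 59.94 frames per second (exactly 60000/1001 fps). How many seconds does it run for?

1637.5359 seconds

Running time = 98154 / (60000/1001) = 1637.5359 s.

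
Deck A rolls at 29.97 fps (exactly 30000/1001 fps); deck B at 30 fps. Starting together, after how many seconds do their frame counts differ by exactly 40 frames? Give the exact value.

The gap grows by |30 − 30000/1001| = 30/1001 frames per second.
Time for a 40-frame gap: 40 ÷ (30/1001) = 4004/3 s.

4004/3 seconds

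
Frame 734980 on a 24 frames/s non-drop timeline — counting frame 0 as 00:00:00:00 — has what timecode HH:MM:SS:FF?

08:30:24:04

734980 ÷ 24 = 30624 full seconds, remainder 4 frames.
30624 s = 8 h 30 min 24 s.
Timecode: 08:30:24:04.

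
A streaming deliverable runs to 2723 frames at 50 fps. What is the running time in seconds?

Running time = 2723 / (50) = 54.46 s.

54.46 seconds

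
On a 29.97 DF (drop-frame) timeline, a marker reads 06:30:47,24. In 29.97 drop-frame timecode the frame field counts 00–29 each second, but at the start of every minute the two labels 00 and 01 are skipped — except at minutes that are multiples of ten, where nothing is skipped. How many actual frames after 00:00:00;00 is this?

702732

As if non-drop at 30 labels/s: (6 × 3600 + 30 × 60 + 47) × 30 + 24 = 703434.
Minute boundaries passed: 390; those not divisible by 10: 390 − 39 = 351; dropped labels = 2 × 351 = 702.
Actual frame index = 703434 − 702 = 702732.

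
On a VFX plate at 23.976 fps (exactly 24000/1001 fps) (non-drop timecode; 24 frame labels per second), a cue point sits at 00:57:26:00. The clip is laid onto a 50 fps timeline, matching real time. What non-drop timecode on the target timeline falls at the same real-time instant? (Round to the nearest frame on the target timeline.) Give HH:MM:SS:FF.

00:57:29:22

Source frame index: (0×3600 + 57×60 + 26) × 24 + 0 = 82704.
Real time: 82704 / (24000/1001) = 1724723/500 s.
Target frame: (1724723/500) × (50) = 1724723/10 ≈ 172472.300 → 172472.
At 50 labels/s: frame 172472 → 00:57:29:22.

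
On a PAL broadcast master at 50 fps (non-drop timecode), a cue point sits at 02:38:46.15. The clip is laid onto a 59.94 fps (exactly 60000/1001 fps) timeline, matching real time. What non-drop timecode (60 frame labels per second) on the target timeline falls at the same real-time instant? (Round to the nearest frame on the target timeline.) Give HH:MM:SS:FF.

02:38:36:47

Source frame index: (2×3600 + 38×60 + 46) × 50 + 15 = 476315.
Real time: 476315 / (50) = 95263/10 s.
Target frame: (95263/10) × (60000/1001) = 81654000/143 ≈ 571006.993 → 571007.
At 60 labels/s: frame 571007 → 02:38:36:47.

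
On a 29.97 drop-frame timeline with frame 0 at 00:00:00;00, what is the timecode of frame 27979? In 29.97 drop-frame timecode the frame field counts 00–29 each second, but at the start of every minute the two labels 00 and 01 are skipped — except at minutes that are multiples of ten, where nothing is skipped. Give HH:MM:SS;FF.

Each 10-minute DF block holds 10 × 60 × 30 − 9 × 2 = 17982 frames. 27979 ÷ 17982 → 1 full block, remainder 9997.
Within the partial block the first minute is 1800 frames and each further minute 1798, so 5 further minute boundaries passed. Total skipped labels = 18 × 1 + 2 × 5 = 28.
Non-drop label index = 27979 + 28 = 28007; at 30 labels/s that is 00:15:33:17, i.e. DF 00:15:33;17.

00:15:33;17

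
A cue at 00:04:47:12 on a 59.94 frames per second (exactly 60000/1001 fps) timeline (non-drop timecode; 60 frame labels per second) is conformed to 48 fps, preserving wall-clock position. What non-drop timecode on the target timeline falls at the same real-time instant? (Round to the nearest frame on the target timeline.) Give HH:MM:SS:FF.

00:04:47:23

Source frame index: (0×3600 + 4×60 + 47) × 60 + 12 = 17232.
Real time: 17232 / (60000/1001) = 359359/1250 s.
Target frame: (359359/1250) × (48) = 8624616/625 ≈ 13799.386 → 13799.
At 48 labels/s: frame 13799 → 00:04:47:23.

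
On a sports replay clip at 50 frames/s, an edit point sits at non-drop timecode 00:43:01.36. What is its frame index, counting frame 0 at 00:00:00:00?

Total seconds to the label: (0 × 3600 + 43 × 60 + 1) = 2581.
Frame index = 2581 × 50 + 36 = 129086.

frame 129086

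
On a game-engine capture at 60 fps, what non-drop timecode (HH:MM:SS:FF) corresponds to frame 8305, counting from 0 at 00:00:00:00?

00:02:18:25

8305 ÷ 60 = 138 full seconds, remainder 25 frames.
138 s = 0 h 2 min 18 s.
Timecode: 00:02:18:25.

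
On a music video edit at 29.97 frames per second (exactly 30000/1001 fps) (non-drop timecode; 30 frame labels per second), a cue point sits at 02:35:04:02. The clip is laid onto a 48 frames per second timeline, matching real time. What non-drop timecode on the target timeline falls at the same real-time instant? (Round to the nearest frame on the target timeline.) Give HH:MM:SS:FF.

02:35:13:18

Source frame index: (2×3600 + 35×60 + 4) × 30 + 2 = 279122.
Real time: 279122 / (30000/1001) = 139700561/15000 s.
Target frame: (139700561/15000) × (48) = 279401122/625 ≈ 447041.795 → 447042.
At 48 labels/s: frame 447042 → 02:35:13:18.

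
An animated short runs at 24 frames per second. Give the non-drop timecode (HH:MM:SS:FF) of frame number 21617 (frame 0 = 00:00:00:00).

21617 ÷ 24 = 900 full seconds, remainder 17 frames.
900 s = 0 h 15 min 0 s.
Timecode: 00:15:00:17.

00:15:00:17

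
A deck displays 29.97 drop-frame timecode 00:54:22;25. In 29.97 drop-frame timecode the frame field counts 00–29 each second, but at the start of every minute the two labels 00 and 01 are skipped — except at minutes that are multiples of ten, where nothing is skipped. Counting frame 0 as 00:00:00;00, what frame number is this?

Complete 10-minute blocks: 5, each 17982 frames → 89910.
Remaining 4 whole minutes in the current block: 1800 + 3 × 1798 = 7194 frames.
Within the current minute: 22 × 30 + 25 − 2 = 683 (labels ;00/;01 skipped at this minute). Total = 89910 + 7194 + 683 = 97787.

97787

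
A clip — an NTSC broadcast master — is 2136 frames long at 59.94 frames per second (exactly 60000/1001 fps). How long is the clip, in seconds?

Running time = 2136 / (60000/1001) = 35.6356 s.

35.6356 seconds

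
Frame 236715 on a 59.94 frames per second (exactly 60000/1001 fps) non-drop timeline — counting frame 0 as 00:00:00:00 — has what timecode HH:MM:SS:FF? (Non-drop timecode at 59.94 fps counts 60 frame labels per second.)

236715 ÷ 60 = 3945 full seconds, remainder 15 frames.
3945 s = 1 h 5 min 45 s.
Timecode: 01:05:45:15.

01:05:45:15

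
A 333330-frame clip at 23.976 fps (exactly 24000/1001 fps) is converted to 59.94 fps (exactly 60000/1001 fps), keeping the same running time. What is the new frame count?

Target frames = source frames × (target rate / source rate) = 333330 × (60000/1001)/(24000/1001) = 333330 × 5/2 = 833325.

833325 frames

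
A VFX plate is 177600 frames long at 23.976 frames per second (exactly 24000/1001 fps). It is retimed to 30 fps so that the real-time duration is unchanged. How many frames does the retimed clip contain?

222222 frames

Target frames = source frames × (target rate / source rate) = 177600 × (30)/(24000/1001) = 177600 × 1001/800 = 222222.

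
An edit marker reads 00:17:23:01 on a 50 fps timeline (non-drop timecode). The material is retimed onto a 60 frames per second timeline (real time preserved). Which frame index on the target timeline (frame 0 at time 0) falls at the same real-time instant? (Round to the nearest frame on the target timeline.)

frame 62581

Source frame index: (0×3600 + 17×60 + 23) × 50 + 1 = 52151.
Real time: 52151 / (50) = 52151/50 s.
Target frame: (52151/50) × (60) = 312906/5 ≈ 62581.200 → 62581.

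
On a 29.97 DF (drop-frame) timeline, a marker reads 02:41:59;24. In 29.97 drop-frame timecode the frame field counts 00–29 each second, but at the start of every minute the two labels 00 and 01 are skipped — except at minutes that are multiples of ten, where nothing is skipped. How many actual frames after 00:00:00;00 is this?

291304

As if non-drop at 30 labels/s: (2 × 3600 + 41 × 60 + 59) × 30 + 24 = 291594.
Minute boundaries passed: 161; those not divisible by 10: 161 − 16 = 145; dropped labels = 2 × 145 = 290.
Actual frame index = 291594 − 290 = 291304.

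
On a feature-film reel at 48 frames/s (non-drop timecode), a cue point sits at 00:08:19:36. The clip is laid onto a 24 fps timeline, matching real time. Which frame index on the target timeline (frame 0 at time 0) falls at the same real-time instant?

frame 11994

Source frame index: (0×3600 + 8×60 + 19) × 48 + 36 = 23988.
Real time: 23988 / (48) = 1999/4 s.
Target frame: (1999/4) × (24) = 11994.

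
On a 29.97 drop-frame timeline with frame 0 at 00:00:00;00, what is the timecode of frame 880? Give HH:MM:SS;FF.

00:00:29;10

Ten DF minutes hold 17982 frames, so frame 880 lies in block 0 (frames 0–17981) with 880 frames into that block.
The block's first minute is 1800 frames and the rest 1798 each; 880 frames reaches minute 0, so 0 × 18 + 0 × 2 = 0 labels have been skipped so far.
Adding those back, label number 880 + 0 = 880 at 30 labels/s is 29 s + 10 f = 0 h 0 min 29 s frame 10, i.e. 00:00:29;10.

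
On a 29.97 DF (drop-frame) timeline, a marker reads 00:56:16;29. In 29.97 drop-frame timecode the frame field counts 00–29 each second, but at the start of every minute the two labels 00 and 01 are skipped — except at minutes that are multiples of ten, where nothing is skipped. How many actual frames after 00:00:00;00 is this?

Complete 10-minute blocks: 5, each 17982 frames → 89910.
Remaining 6 whole minutes in the current block: 1800 + 5 × 1798 = 10790 frames.
Within the current minute: 16 × 30 + 29 − 2 = 507 (labels ;00/;01 skipped at this minute). Total = 89910 + 10790 + 507 = 101207.

101207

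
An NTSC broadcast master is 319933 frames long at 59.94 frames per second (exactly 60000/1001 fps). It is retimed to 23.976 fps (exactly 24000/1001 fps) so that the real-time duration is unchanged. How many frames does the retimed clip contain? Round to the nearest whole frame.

Frames at target rate = 319933 × (24000/1001) / (60000/1001) = 639866/5 ≈ 127973.200.
Nearest whole frame: 127973.

127973 frames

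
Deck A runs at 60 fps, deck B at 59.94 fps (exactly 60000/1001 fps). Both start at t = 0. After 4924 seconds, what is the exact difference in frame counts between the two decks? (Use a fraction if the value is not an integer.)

295440/1001 frames

A emits 60 × 4924 = 295440 frames; B emits 60000/1001 × 4924 = 295440000/1001.
Difference = 295440/1001 frames (≈ 295.1449); B is behind A.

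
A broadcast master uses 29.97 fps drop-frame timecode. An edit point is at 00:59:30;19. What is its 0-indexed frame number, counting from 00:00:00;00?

Complete 10-minute blocks: 5, each 17982 frames → 89910.
Remaining 9 whole minutes in the current block: 1800 + 8 × 1798 = 16184 frames.
Within the current minute: 30 × 30 + 19 − 2 = 917 (labels ;00/;01 skipped at this minute). Total = 89910 + 16184 + 917 = 107011.

107011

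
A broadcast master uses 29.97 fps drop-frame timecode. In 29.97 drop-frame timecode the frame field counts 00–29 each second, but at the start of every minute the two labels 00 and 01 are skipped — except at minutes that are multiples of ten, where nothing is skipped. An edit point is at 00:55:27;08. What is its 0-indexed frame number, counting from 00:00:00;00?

99718

Complete 10-minute blocks: 5, each 17982 frames → 89910.
Remaining 5 whole minutes in the current block: 1800 + 4 × 1798 = 8992 frames.
Within the current minute: 27 × 30 + 8 − 2 = 816 (labels ;00/;01 skipped at this minute). Total = 89910 + 8992 + 816 = 99718.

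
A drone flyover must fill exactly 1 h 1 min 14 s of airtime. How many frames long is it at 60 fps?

220440 frames

1 h 1 min 14 s = 3674 s.
Frames = 3674 × 60 = 220440.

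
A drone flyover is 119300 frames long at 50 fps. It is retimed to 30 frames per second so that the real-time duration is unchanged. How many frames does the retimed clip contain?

Frames at target rate = 119300 × (30) / (50) = 71580.

71580 frames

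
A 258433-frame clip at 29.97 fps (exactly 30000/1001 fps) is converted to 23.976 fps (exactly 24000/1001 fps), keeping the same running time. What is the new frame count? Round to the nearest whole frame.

Frames at target rate = 258433 × (24000/1001) / (30000/1001) = 1033732/5 ≈ 206746.400.
Nearest whole frame: 206746.

206746 frames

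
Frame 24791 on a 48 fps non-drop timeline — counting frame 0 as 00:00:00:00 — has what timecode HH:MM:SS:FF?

24791 ÷ 48 = 516 full seconds, remainder 23 frames.
516 s = 0 h 8 min 36 s.
Timecode: 00:08:36:23.

00:08:36:23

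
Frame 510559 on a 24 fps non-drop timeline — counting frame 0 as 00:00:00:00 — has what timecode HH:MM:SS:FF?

510559 ÷ 24 = 21273 full seconds, remainder 7 frames.
21273 s = 5 h 54 min 33 s.
Timecode: 05:54:33:07.

05:54:33:07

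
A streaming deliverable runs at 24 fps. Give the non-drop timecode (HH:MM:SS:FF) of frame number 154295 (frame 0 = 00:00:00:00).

01:47:08:23

154295 ÷ 24 = 6428 full seconds, remainder 23 frames.
6428 s = 1 h 47 min 8 s.
Timecode: 01:47:08:23.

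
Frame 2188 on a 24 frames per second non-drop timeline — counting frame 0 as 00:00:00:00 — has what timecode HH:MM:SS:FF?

2188 ÷ 24 = 91 full seconds, remainder 4 frames.
91 s = 0 h 1 min 31 s.
Timecode: 00:01:31:04.

00:01:31:04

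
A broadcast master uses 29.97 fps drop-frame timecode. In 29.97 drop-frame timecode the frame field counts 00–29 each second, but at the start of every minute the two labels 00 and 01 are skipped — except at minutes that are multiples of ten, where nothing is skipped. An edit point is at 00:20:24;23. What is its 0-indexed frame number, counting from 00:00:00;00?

36707

Complete 10-minute blocks: 2, each 17982 frames → 35964.
Remaining 0 whole minutes in the current block: 0 frames.
Within the current minute: 24 × 30 + 23 = 743. Total = 35964 + 0 + 743 = 36707.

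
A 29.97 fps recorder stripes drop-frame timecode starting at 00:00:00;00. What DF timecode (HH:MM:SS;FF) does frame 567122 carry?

05:15:23;00

Each 10-minute DF block holds 10 × 60 × 30 − 9 × 2 = 17982 frames. 567122 ÷ 17982 → 31 full blocks, remainder 9680.
Within the partial block the first minute is 1800 frames and each further minute 1798, so 5 further minute boundaries passed. Total skipped labels = 18 × 31 + 2 × 5 = 568.
Non-drop label index = 567122 + 568 = 567690; at 30 labels/s that is 05:15:23:00, i.e. DF 05:15:23;00.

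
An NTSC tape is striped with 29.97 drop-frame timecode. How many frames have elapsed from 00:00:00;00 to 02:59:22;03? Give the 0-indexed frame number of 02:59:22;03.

As if non-drop at 30 labels/s: (2 × 3600 + 59 × 60 + 22) × 30 + 3 = 322863.
Minute boundaries passed: 179; those not divisible by 10: 179 − 17 = 162; dropped labels = 2 × 162 = 324.
Actual frame index = 322863 − 324 = 322539.

322539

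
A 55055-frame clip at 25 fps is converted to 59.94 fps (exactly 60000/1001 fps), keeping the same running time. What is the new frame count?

Target frames = source frames × (target rate / source rate) = 55055 × (60000/1001)/(25) = 55055 × 2400/1001 = 132000.

132000 frames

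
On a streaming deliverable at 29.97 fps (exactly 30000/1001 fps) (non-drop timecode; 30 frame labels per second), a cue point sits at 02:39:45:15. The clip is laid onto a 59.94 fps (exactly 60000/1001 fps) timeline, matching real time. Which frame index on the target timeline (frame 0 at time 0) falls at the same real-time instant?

frame 575130

Source frame index: (2×3600 + 39×60 + 45) × 30 + 15 = 287565.
Real time: 287565 / (30000/1001) = 19190171/2000 s.
Target frame: (19190171/2000) × (60000/1001) = 575130.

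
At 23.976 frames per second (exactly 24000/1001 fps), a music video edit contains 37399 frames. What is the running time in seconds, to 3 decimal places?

1559.850 seconds

Running time = 37399 × 1001/24000 = 37436399/24000 s ≈ 1559.850 s.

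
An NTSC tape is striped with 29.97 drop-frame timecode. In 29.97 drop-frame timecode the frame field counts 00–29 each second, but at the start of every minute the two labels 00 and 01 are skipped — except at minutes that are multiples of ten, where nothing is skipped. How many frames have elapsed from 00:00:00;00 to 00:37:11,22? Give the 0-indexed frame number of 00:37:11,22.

Complete 10-minute blocks: 3, each 17982 frames → 53946.
Remaining 7 whole minutes in the current block: 1800 + 6 × 1798 = 12588 frames.
Within the current minute: 11 × 30 + 22 − 2 = 350 (labels ;00/;01 skipped at this minute). Total = 53946 + 12588 + 350 = 66884.

66884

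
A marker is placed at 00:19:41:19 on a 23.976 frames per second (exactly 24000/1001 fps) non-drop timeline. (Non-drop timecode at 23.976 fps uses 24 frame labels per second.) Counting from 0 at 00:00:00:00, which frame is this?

28363

Total seconds to the label: (0 × 3600 + 19 × 60 + 41) = 1181.
Frame index = 1181 × 24 + 19 = 28363.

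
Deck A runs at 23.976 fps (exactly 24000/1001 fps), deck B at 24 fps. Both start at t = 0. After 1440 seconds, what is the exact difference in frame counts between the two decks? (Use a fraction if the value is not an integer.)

A emits 24000/1001 × 1440 = 34560000/1001 frames; B emits 24 × 1440 = 34560.
Difference = 34560/1001 frames (≈ 34.5255); B is ahead of A.

34560/1001 frames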